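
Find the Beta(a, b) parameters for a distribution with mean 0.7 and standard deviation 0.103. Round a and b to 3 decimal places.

a = 13.156, b = 5.638

Variance = 0.103² = 0.010609. The moment-matching identity a+b = μ(1−μ)/Var − 1 gives
a+b = 0.21/0.010609 − 1 = 18.7945, so a = μ·18.7945 = 13.156 and b = (1−μ)·18.7945 = 5.638.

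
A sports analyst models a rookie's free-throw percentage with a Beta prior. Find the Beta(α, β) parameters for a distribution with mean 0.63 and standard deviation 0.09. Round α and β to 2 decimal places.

α = 17.50, β = 10.28

σ² = 0.09² = 0.0081.
With s = α+β, Var = μ(1−μ)/(s+1), so s+1 = (0.63×0.37)/0.0081 = 28.7778 and s = 27.7778.
α = μs = 17.50, β = (1−μ)s = 10.28.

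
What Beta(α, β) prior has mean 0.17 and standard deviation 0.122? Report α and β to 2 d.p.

α = 1.44, β = 7.04

σ² = 0.122² = 0.014884.
With s = α+β, Var = μ(1−μ)/(s+1), so s+1 = (0.17×0.83)/0.014884 = 9.4800 and s = 8.4800.
α = μs = 1.44, β = (1−μ)s = 7.04.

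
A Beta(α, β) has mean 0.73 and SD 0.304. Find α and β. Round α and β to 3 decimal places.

α = 0.827, β = 0.306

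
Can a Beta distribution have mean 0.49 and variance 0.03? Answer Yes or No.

The Beta variance bound is σ² < μ(1−μ).
Here μ(1−μ) = 0.49×0.51 = 0.2499, and 0.03 < 0.2499.

Yes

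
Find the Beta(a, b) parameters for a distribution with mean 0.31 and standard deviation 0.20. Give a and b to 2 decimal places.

Variance = 0.20² = 0.0400. The moment-matching identity a+b = μ(1−μ)/Var − 1 gives
a+b = 0.2139/0.0400 − 1 = 4.3475, so a = μ·4.3475 = 1.35 and b = (1−μ)·4.3475 = 3.00.

a = 1.35, b = 3.00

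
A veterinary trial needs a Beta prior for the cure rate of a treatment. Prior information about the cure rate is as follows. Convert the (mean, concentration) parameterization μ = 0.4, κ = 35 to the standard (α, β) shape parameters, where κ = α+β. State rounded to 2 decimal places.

α = 14.00, β = 21.00

Split κ in proportion μ : (1−μ): α = 0.4·35 = 14.00, β = 35 − 14.00 = 21.00.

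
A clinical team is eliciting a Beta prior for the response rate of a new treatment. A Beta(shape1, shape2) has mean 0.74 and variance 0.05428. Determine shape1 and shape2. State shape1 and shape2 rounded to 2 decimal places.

By moment matching, shape1+shape2 = μ(1−μ)/σ² − 1 = (0.74·0.26)/0.05428 − 1 = 3.5446 − 1 = 2.5446.
Since shape1/(shape1+shape2) = μ, shape1 = 0.74·2.5446 = 1.88 and shape2 = 0.26·2.5446 = 0.66.

shape1 = 1.88, shape2 = 0.66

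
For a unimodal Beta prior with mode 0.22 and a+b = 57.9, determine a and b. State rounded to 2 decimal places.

Since the density peak of Beta(a,b) is at (a−1)/(a+b−2),
a = 1 + 0.22(57.9−2) = 13.30 and b = 57.9 − 13.30 = 44.60.

a = 13.30, b = 44.60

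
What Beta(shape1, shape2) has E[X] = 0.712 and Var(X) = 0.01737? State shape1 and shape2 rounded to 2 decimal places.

shape1 = 7.69, shape2 = 3.11

Let s = shape1+shape2. The Beta variance is μ(1−μ)/(s+1).
So s+1 = μ(1−μ)/σ² = (0.712×0.288)/0.01737 = 0.205056/0.01737 = 11.8052, giving s = 10.8052.
Then shape1 = μs = 0.712×10.8052 = 7.69 and shape2 = (1−μ)s = 0.288×10.8052 = 3.11.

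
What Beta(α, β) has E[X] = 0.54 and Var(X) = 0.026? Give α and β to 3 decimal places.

By moment matching, α+β = μ(1−μ)/σ² − 1 = (0.54·0.46)/0.026 − 1 = 9.5538 − 1 = 8.5538.
Since α/(α+β) = μ, α = 0.54·8.5538 = 4.619 and β = 0.46·8.5538 = 3.935.

α = 4.619, β = 3.935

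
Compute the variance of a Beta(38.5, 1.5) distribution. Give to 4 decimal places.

0.0009

μ = 38.5/40.0 = 0.962500; Var = μ(1−μ)/(α+β+1) = 0.0360937/41.0 = 0.0009.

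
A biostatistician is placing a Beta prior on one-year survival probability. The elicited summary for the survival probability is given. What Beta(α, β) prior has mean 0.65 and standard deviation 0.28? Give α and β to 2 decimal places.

First σ² = 0.0784. Setting α = μn, β = (1−μ)n with n = α+β,
μ(1−μ)/(n+1) = 0.0784 ⇒ n+1 = 0.2275/0.0784 = 2.9018 ⇒ n = 1.9018.
Hence α = 0.65×1.9018 = 1.24, β = 0.35×1.9018 = 0.67.

α = 1.24, β = 0.67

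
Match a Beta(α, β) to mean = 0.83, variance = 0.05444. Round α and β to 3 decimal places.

α = 1.321, β = 0.271

By moment matching, α+β = μ(1−μ)/σ² − 1 = (0.83·0.17)/0.05444 − 1 = 2.5918 − 1 = 1.5918.
Since α/(α+β) = μ, α = 0.83·1.5918 = 1.321 and β = 0.17·1.5918 = 0.271.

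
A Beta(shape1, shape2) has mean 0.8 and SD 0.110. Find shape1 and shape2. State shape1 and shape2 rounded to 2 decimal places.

shape1 = 9.78, shape2 = 2.44

σ² = 0.110² = 0.012100.
With s = shape1+shape2, Var = μ(1−μ)/(s+1), so s+1 = (0.8×0.2)/0.012100 = 13.2231 and s = 12.2231.
shape1 = μs = 9.78, shape2 = (1−μ)s = 2.44.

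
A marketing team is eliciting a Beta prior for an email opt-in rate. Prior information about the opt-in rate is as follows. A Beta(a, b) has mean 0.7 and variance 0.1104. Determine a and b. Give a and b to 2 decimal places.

a = 0.63, b = 0.27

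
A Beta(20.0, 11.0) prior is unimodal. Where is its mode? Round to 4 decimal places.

0.6552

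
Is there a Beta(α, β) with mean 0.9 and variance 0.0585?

A Beta with mean μ has variance μ(1−μ)/(α+β+1) < μ(1−μ).
Here μ(1−μ) = 0.9×0.1 = 0.09, and 0.0585 < 0.09.

Yes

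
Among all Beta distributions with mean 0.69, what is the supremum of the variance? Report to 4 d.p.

Var = μ(1−μ)/(α+β+1), which approaches μ(1−μ) as α+β → 0.
So the supremum is μ(1−μ) = 0.69×0.31 = 0.2139.

0.2139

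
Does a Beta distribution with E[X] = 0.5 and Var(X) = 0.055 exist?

Yes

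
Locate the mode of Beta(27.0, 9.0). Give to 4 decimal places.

With α,β > 1, mode = (α−1)/(α+β−2) = 26.0/34.0 = 0.7647.

0.7647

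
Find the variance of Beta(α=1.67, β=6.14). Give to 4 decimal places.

Var = αβ/[(α+β)²(α+β+1)] = (1.67×6.14)/(7.81²×8.81) = 10.2538/537.375641 = 0.0191.

0.0191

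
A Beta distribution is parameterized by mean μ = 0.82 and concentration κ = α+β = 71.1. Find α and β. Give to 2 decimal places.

α = μκ = 0.82×71.1 = 58.30 and β = (1−μ)κ = 0.18×71.1 = 12.80.

α = 58.30, β = 12.80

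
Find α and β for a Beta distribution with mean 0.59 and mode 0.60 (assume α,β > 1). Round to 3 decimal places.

Let s = α+β. Mean gives α = μs = 0.59s; mode gives (α−1)/(s−2) = 0.60.
Substituting: 0.59s − 1 = 0.60(s−2) = 0.60s − 1.20, so -0.01s = -0.20 and s = 20.0000.
Then α = 0.59×20.0000 = 11.800 and β = s−α = 8.200.

α = 11.800, β = 8.200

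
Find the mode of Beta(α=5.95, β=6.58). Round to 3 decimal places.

With α,β > 1, mode = (α−1)/(α+β−2) = 4.95/10.53 = 0.470.

0.470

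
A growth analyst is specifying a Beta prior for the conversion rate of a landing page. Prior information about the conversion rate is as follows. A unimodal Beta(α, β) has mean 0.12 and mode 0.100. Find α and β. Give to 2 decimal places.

α = 4.80, β = 35.20

With s = α+β: μ = α/s and mode = (α−1)/(s−2). Eliminating α = μs,
μs − 1 = m(s−2) ⇒ s(μ−m) = 1−2m ⇒ s = 0.800/0.020 = 40.0000.
So α = μs = 4.80, β = (1−μ)s = 35.20.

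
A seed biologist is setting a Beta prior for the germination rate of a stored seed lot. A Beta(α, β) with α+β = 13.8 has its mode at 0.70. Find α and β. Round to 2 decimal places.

α = 9.26, β = 4.54

Since the density peak of Beta(α,β) is at (α−1)/(α+β−2),
α = 1 + 0.70(13.8−2) = 9.26 and β = 13.8 − 9.26 = 4.54.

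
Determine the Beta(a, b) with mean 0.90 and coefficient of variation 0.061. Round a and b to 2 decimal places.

Var = (CV·μ)² = (0.061×0.90)² = 0.003014.
a+b = μ(1−μ)/Var − 1 = 0.0900/0.003014 − 1 = 28.8606.
Thus a = 0.90·28.8606 = 25.97 and b = 0.10·28.8606 = 2.89.

a = 25.97, b = 2.89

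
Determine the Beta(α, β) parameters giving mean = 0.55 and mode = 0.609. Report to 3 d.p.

Let s = α+β. Mean gives α = μs = 0.55s; mode gives (α−1)/(s−2) = 0.609.
Substituting: 0.55s − 1 = 0.609(s−2) = 0.609s − 1.218, so -0.059s = -0.218 and s = 3.6949.
Then α = 0.55×3.6949 = 2.032 and β = s−α = 1.663.

α = 2.032, β = 1.663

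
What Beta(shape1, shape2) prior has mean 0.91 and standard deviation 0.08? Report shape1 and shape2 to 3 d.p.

shape1 = 10.735, shape2 = 1.062

σ² = 0.08² = 0.0064.
With s = shape1+shape2, Var = μ(1−μ)/(s+1), so s+1 = (0.91×0.09)/0.0064 = 12.7969 and s = 11.7969.
shape1 = μs = 10.735, shape2 = (1−μ)s = 1.062.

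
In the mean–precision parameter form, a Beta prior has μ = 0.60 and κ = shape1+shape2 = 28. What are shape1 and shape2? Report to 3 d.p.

shape1 = 16.800, shape2 = 11.200

Split κ in proportion μ : (1−μ): shape1 = 0.60·28 = 16.800, shape2 = 28 − 16.800 = 11.200.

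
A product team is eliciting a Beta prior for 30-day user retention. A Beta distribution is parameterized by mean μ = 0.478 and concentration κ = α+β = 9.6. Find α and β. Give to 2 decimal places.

α = μκ = 0.478×9.6 = 4.59 and β = (1−μ)κ = 0.522×9.6 = 5.01.

α = 4.59, β = 5.01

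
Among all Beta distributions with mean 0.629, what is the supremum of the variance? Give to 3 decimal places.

0.233

Var = μ(1−μ)/(α+β+1), which approaches μ(1−μ) as α+β → 0.
So the supremum is μ(1−μ) = 0.629×0.371 = 0.233.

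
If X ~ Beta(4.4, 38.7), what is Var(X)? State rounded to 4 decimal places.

0.0021

μ = 4.4/43.1 = 0.102088; Var = μ(1−μ)/(α+β+1) = 0.0916662/44.1 = 0.0021.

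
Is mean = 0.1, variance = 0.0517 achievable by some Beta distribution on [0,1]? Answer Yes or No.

A Beta with mean μ has variance μ(1−μ)/(α+β+1) < μ(1−μ).
Here μ(1−μ) = 0.1×0.9 = 0.09, and 0.0517 < 0.09.

Yes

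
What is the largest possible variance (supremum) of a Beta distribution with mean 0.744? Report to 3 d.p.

Var = μ(1−μ)/(α+β+1), which approaches μ(1−μ) as α+β → 0.
So the supremum is μ(1−μ) = 0.744×0.256 = 0.190.

0.190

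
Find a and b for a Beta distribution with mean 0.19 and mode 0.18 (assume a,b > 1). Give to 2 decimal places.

With s = a+b: μ = a/s and mode = (a−1)/(s−2). Eliminating a = μs,
μs − 1 = m(s−2) ⇒ s(μ−m) = 1−2m ⇒ s = 0.64/0.01 = 64.0000.
So a = μs = 12.16, b = (1−μ)s = 51.84.

a = 12.16, b = 51.84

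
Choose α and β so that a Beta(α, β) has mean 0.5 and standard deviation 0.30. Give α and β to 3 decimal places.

α = 0.889, β = 0.889

Variance = 0.30² = 0.0900. The moment-matching identity α+β = μ(1−μ)/Var − 1 gives
α+β = 0.25/0.0900 − 1 = 1.7778, so α = μ·1.7778 = 0.889 and β = (1−μ)·1.7778 = 0.889.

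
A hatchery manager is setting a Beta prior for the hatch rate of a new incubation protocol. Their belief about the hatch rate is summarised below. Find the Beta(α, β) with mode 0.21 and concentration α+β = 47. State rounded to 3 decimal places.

For α,β>1 the mode is (α−1)/(α+β−2), so α = mode·(κ−2)+1 = 0.21×45+1 = 10.450.
And β = (1−mode)·(κ−2)+1 = 0.79×45+1 = 36.550.

α = 10.450, β = 36.550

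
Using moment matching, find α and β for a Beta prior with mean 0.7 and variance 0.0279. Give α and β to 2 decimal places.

Write ν = α+β; then α = μν and Var = μ(1−μ)/(ν+1).
ν = μ(1−μ)/Var − 1 = 0.21/0.0279 − 1 = 6.5269.
α = 0.7·6.5269 = 4.57, β = 0.3·6.5269 = 1.96.

α = 4.57, β = 1.96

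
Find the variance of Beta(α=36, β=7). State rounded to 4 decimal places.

α+β = 43 and αβ = 252, so Var = αβ/[(α+β)²(α+β+1)] = 252/81356 = 0.0031.

0.0031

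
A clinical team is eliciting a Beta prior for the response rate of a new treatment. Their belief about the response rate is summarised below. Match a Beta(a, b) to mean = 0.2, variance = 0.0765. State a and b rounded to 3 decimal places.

Write ν = a+b; then a = μν and Var = μ(1−μ)/(ν+1).
ν = μ(1−μ)/Var − 1 = 0.16/0.0765 − 1 = 1.0915.
a = 0.2·1.0915 = 0.218, b = 0.8·1.0915 = 0.873.

a = 0.218, b = 0.873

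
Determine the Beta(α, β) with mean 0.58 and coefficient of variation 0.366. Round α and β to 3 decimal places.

α = 2.555, β = 1.850

Var = (CV·μ)² = (0.366×0.58)² = 0.045063.
α+β = μ(1−μ)/Var − 1 = 0.2436/0.045063 − 1 = 4.4058.
Thus α = 0.58·4.4058 = 2.555 and β = 0.42·4.4058 = 1.850.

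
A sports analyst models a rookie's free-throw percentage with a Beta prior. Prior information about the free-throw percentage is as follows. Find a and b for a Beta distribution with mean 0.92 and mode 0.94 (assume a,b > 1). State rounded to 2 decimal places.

a = 40.48, b = 3.52

Let s = a+b. Mean gives a = μs = 0.92s; mode gives (a−1)/(s−2) = 0.94.
Substituting: 0.92s − 1 = 0.94(s−2) = 0.94s − 1.88, so -0.02s = -0.88 and s = 44.0000.
Then a = 0.92×44.0000 = 40.48 and b = s−a = 3.52.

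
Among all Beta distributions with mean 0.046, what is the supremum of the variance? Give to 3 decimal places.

Var = μ(1−μ)/(α+β+1), which approaches μ(1−μ) as α+β → 0.
So the supremum is μ(1−μ) = 0.046×0.954 = 0.044.

0.044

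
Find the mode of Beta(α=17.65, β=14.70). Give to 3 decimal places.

0.549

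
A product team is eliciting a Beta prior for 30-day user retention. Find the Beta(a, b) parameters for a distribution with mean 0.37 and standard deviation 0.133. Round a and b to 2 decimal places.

a = 4.51, b = 7.67

Variance = 0.133² = 0.017689. The moment-matching identity a+b = μ(1−μ)/Var − 1 gives
a+b = 0.2331/0.017689 − 1 = 12.1777, so a = μ·12.1777 = 4.51 and b = (1−μ)·12.1777 = 7.67.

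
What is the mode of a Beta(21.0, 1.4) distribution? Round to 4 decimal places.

0.9804

The density x^(α−1)(1−x)^(β−1) is maximised at (α−1)/(α+β−2) = 20.0/20.4 = 0.9804.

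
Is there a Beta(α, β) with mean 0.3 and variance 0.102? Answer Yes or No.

Yes

For any Beta, Var(X) < E[X]·(1−E[X]).
Here μ(1−μ) = 0.3×0.7 = 0.21, and 0.102 < 0.21.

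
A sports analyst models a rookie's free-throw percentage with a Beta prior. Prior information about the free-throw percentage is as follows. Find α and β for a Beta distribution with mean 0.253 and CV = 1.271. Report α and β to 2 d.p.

σ = CV·μ = 1.271×0.253 = 0.32156, so σ² = 0.103403.
s+1 = μ(1−μ)/σ² = 0.188991/0.103403 = 1.8277, so s = α+β = 0.8277.
α = μs = 0.21, β = (1−μ)s = 0.62.

α = 0.21, β = 0.62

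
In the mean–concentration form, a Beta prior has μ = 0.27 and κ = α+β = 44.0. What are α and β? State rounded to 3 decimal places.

α = 11.880, β = 32.120

α = μκ = 0.27×44.0 = 11.880 and β = (1−μ)κ = 0.73×44.0 = 32.120.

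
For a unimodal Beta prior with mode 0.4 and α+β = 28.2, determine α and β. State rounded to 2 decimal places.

α = 11.48, β = 16.72

Mode = (α−1)/(κ−2) with κ = α+β, so α−1 = 0.4·26.2 = 10.48.
α = 11.48; β = κ − α = 16.72.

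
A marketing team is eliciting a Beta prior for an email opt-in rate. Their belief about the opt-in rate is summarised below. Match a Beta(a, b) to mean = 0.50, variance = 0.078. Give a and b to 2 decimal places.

Let s = a+b. The Beta variance is μ(1−μ)/(s+1).
So s+1 = μ(1−μ)/σ² = (0.50×0.50)/0.078 = 0.2500/0.078 = 3.2051, giving s = 2.2051.
Then a = μs = 0.50×2.2051 = 1.10 and b = (1−μ)s = 0.50×2.2051 = 1.10.

a = 1.10, b = 1.10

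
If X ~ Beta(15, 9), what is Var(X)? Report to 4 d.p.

Var = αβ/[(α+β)²(α+β+1)] = (15×9)/(24²×25) = 135/14400 = 0.0094.

0.0094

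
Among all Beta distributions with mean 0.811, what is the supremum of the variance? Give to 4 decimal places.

0.1533

Var = μ(1−μ)/(α+β+1), which approaches μ(1−μ) as α+β → 0.
So the supremum is μ(1−μ) = 0.811×0.189 = 0.1533.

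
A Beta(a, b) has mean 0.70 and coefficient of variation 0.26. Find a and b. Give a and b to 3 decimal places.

Var = (CV·μ)² = (0.26×0.70)² = 0.033124.
a+b = μ(1−μ)/Var − 1 = 0.2100/0.033124 − 1 = 5.3398.
Thus a = 0.70·5.3398 = 3.738 and b = 0.30·5.3398 = 1.602.

a = 3.738, b = 1.602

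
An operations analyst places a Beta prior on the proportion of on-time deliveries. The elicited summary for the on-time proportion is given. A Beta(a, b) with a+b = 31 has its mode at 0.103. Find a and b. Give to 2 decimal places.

For a,b>1 the mode is (a−1)/(a+b−2), so a = mode·(κ−2)+1 = 0.103×29+1 = 3.99.
And b = (1−mode)·(κ−2)+1 = 0.897×29+1 = 27.01.

a = 3.99, b = 27.01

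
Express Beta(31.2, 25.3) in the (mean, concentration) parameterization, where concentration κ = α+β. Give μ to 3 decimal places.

μ = 0.552, κ = 56.5

κ = α+β = 31.2+25.3 = 56.5; μ = α/κ = 31.2/56.5 = 0.552.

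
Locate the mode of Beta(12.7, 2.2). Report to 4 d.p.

The density x^(α−1)(1−x)^(β−1) is maximised at (α−1)/(α+β−2) = 11.7/12.9 = 0.9070.

0.9070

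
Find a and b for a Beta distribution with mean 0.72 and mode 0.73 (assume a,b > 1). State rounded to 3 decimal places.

a = 33.120, b = 12.880

Let s = a+b. Mean gives a = μs = 0.72s; mode gives (a−1)/(s−2) = 0.73.
Substituting: 0.72s − 1 = 0.73(s−2) = 0.73s − 1.46, so -0.01s = -0.46 and s = 46.0000.
Then a = 0.72×46.0000 = 33.120 and b = s−a = 12.880.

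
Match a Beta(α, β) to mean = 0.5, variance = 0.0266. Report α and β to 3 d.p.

Write ν = α+β; then α = μν and Var = μ(1−μ)/(ν+1).
ν = μ(1−μ)/Var − 1 = 0.25/0.0266 − 1 = 8.3985.
α = 0.5·8.3985 = 4.199, β = 0.5·8.3985 = 4.199.

α = 4.199, β = 4.199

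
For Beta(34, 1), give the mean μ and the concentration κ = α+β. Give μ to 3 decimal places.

μ = 0.971, κ = 35

κ = α+β = 34+1 = 35; μ = α/κ = 34/35 = 0.971.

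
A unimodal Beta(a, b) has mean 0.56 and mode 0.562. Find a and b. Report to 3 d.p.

a = 34.720, b = 27.280

With s = a+b: μ = a/s and mode = (a−1)/(s−2). Eliminating a = μs,
μs − 1 = m(s−2) ⇒ s(μ−m) = 1−2m ⇒ s = -0.124/-0.002 = 62.0000.
So a = μs = 34.720, b = (1−μ)s = 27.280.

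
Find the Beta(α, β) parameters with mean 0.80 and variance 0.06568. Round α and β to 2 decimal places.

α = 1.15, β = 0.29

Write ν = α+β; then α = μν and Var = μ(1−μ)/(ν+1).
ν = μ(1−μ)/Var − 1 = 0.1600/0.06568 − 1 = 1.4361.
α = 0.80·1.4361 = 1.15, β = 0.20·1.4361 = 0.29.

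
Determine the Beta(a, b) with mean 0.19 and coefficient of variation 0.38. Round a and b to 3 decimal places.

Var = (CV·μ)² = (0.38×0.19)² = 0.005213.
a+b = μ(1−μ)/Var − 1 = 0.1539/0.005213 − 1 = 28.5233.
Thus a = 0.19·28.5233 = 5.419 and b = 0.81·28.5233 = 23.104.

a = 5.419, b = 23.104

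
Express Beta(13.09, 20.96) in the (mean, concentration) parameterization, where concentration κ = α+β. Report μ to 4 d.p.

κ = α+β = 13.09+20.96 = 34.05; μ = α/κ = 13.09/34.05 = 0.3844.

μ = 0.3844, κ = 34.05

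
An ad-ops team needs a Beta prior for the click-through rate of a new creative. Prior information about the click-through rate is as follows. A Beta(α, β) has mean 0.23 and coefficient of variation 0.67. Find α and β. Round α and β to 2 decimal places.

α = 1.49, β = 4.97

Var = (CV·μ)² = (0.67×0.23)² = 0.023747.
α+β = μ(1−μ)/Var − 1 = 0.1771/0.023747 − 1 = 6.4578.
Thus α = 0.23·6.4578 = 1.49 and β = 0.77·6.4578 = 4.97.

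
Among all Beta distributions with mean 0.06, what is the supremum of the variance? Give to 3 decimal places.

0.056

Var = μ(1−μ)/(α+β+1), which approaches μ(1−μ) as α+β → 0.
So the supremum is μ(1−μ) = 0.06×0.94 = 0.056.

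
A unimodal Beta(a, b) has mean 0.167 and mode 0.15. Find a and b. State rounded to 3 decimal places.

a = 6.876, b = 34.300

With s = a+b: μ = a/s and mode = (a−1)/(s−2). Eliminating a = μs,
μs − 1 = m(s−2) ⇒ s(μ−m) = 1−2m ⇒ s = 0.70/0.017 = 41.1765.
So a = μs = 6.876, b = (1−μ)s = 34.300.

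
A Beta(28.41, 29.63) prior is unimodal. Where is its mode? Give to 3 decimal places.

With α,β > 1, mode = (α−1)/(α+β−2) = 27.41/56.04 = 0.489.

0.489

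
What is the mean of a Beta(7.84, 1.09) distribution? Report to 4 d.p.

The Beta mean is α/(α+β) = 7.84/(7.84+1.09) = 0.8779.

0.8779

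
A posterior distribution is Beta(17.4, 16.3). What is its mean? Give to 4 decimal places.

0.5163

The Beta mean is α/(α+β) = 17.4/(17.4+16.3) = 0.5163.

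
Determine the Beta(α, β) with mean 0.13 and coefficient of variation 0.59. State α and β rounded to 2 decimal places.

Var = (CV·μ)² = (0.59×0.13)² = 0.005883.
α+β = μ(1−μ)/Var − 1 = 0.1131/0.005883 − 1 = 18.2252.
Thus α = 0.13·18.2252 = 2.37 and β = 0.87·18.2252 = 15.86.

α = 2.37, β = 15.86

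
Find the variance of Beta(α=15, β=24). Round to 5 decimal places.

Var = αβ/[(α+β)²(α+β+1)] = (15×24)/(39²×40) = 360/60840 = 0.00592.

0.00592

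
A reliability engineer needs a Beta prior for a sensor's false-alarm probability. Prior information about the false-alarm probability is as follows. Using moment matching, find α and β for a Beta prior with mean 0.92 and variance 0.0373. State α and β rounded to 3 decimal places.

α = 0.895, β = 0.078

By moment matching, α+β = μ(1−μ)/σ² − 1 = (0.92·0.08)/0.0373 − 1 = 1.9732 − 1 = 0.9732.
Since α/(α+β) = μ, α = 0.92·0.9732 = 0.895 and β = 0.08·0.9732 = 0.078.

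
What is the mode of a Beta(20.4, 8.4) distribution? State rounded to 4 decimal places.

The density x^(α−1)(1−x)^(β−1) is maximised at (α−1)/(α+β−2) = 19.4/26.8 = 0.7239.

0.7239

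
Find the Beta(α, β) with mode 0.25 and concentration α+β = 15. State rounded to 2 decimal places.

α = 4.25, β = 10.75

For α,β>1 the mode is (α−1)/(α+β−2), so α = mode·(κ−2)+1 = 0.25×13+1 = 4.25.
And β = (1−mode)·(κ−2)+1 = 0.75×13+1 = 10.75.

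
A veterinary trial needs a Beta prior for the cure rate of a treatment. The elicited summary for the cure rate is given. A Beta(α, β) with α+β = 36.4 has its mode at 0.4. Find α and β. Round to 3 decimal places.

Since the density peak of Beta(α,β) is at (α−1)/(α+β−2),
α = 1 + 0.4(36.4−2) = 14.760 and β = 36.4 − 14.760 = 21.640.

α = 14.760, β = 21.640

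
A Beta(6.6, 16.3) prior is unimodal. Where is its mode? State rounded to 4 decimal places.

0.2679

With α,β > 1, mode = (α−1)/(α+β−2) = 5.6/20.9 = 0.2679.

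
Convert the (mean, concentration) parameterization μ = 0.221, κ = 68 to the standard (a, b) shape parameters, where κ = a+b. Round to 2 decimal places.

Split κ in proportion μ : (1−μ): a = 0.221·68 = 15.03, b = 68 − 15.03 = 52.97.

a = 15.03, b = 52.97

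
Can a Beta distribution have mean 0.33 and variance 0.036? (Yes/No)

A Beta with mean μ has variance μ(1−μ)/(α+β+1) < μ(1−μ).
Here μ(1−μ) = 0.33×0.67 = 0.2211, and 0.036 < 0.2211.

Yes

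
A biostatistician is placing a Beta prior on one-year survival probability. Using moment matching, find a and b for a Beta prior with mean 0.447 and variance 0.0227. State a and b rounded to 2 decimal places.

By moment matching, a+b = μ(1−μ)/σ² − 1 = (0.447·0.553)/0.0227 − 1 = 10.8895 − 1 = 9.8895.
Since a/(a+b) = μ, a = 0.447·9.8895 = 4.42 and b = 0.553·9.8895 = 5.47.

a = 4.42, b = 5.47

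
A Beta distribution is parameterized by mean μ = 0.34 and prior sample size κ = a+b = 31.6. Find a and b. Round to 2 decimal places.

a = μκ = 0.34×31.6 = 10.74 and b = (1−μ)κ = 0.66×31.6 = 20.86.

a = 10.74, b = 20.86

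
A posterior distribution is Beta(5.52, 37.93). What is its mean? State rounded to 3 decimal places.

E[X] = α/(α+β) = 5.52/43.45 = 0.127.

0.127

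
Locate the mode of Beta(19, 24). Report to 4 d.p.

0.4390

With α,β > 1, mode = (α−1)/(α+β−2) = 18/41 = 0.4390.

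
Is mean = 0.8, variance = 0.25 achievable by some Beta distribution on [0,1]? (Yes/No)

No

For any Beta, Var(X) < E[X]·(1−E[X]).
Here μ(1−μ) = 0.8×0.2 = 0.16, and 0.25 ≥ 0.16.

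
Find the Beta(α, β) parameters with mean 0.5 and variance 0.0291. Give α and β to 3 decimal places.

Let s = α+β. The Beta variance is μ(1−μ)/(s+1).
So s+1 = μ(1−μ)/σ² = (0.5×0.5)/0.0291 = 0.25/0.0291 = 8.5911, giving s = 7.5911.
Then α = μs = 0.5×7.5911 = 3.796 and β = (1−μ)s = 0.5×7.5911 = 3.796.

α = 3.796, β = 3.796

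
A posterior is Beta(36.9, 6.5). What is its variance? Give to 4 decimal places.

0.0029

μ = 36.9/43.4 = 0.850230; Var = μ(1−μ)/(α+β+1) = 0.1273387/44.4 = 0.0029.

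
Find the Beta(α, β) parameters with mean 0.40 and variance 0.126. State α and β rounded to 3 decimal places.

α = 0.362, β = 0.543

Write ν = α+β; then α = μν and Var = μ(1−μ)/(ν+1).
ν = μ(1−μ)/Var − 1 = 0.2400/0.126 − 1 = 0.9048.
α = 0.40·0.9048 = 0.362, β = 0.60·0.9048 = 0.543.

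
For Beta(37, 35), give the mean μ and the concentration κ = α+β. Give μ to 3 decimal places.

κ = α+β = 37+35 = 72; μ = α/κ = 37/72 = 0.514.

μ = 0.514, κ = 72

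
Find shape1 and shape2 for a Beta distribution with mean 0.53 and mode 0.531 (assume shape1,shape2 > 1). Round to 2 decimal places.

shape1 = 32.86, shape2 = 29.14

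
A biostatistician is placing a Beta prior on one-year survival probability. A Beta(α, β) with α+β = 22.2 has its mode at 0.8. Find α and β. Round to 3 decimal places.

α = 17.160, β = 5.040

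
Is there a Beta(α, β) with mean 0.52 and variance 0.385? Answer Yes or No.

No

For any Beta, Var(X) < E[X]·(1−E[X]).
Here μ(1−μ) = 0.52×0.48 = 0.2496, and 0.385 ≥ 0.2496.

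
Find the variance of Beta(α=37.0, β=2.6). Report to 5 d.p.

0.00151

μ = 37.0/39.6 = 0.934343; Var = μ(1−μ)/(α+β+1) = 0.0613458/40.6 = 0.00151.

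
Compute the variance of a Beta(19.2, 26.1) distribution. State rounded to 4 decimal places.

0.0053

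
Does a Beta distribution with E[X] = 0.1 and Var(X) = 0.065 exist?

Yes

For any Beta, Var(X) < E[X]·(1−E[X]).
Here μ(1−μ) = 0.1×0.9 = 0.09, and 0.065 < 0.09.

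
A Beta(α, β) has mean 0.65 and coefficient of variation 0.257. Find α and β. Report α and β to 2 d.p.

α = 4.65, β = 2.50

σ = CV·μ = 0.257×0.65 = 0.16705, so σ² = 0.027906.
s+1 = μ(1−μ)/σ² = 0.2275/0.027906 = 8.1525, so s = α+β = 7.1525.
α = μs = 4.65, β = (1−μ)s = 2.50.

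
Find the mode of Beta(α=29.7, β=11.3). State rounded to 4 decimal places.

With α,β > 1, mode = (α−1)/(α+β−2) = 28.7/39.0 = 0.7359.

0.7359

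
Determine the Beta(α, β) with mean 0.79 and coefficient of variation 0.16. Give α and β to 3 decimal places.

α = 7.413, β = 1.971

Var = (CV·μ)² = (0.16×0.79)² = 0.015977.
α+β = μ(1−μ)/Var − 1 = 0.1659/0.015977 − 1 = 9.3837.
Thus α = 0.79·9.3837 = 7.413 and β = 0.21·9.3837 = 1.971.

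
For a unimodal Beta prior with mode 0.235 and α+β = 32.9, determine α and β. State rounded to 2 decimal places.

For α,β>1 the mode is (α−1)/(α+β−2), so α = mode·(κ−2)+1 = 0.235×30.9+1 = 8.26.
And β = (1−mode)·(κ−2)+1 = 0.765×30.9+1 = 24.64.

α = 8.26, β = 24.64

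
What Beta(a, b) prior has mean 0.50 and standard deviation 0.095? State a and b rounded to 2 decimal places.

a = 13.35, b = 13.35

Variance = 0.095² = 0.009025. The moment-matching identity a+b = μ(1−μ)/Var − 1 gives
a+b = 0.2500/0.009025 − 1 = 26.7008, so a = μ·26.7008 = 13.35 and b = (1−μ)·26.7008 = 13.35.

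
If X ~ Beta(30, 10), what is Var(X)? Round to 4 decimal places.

0.0046

μ = 30/40 = 0.750000; Var = μ(1−μ)/(α+β+1) = 0.1875000/41 = 0.0046.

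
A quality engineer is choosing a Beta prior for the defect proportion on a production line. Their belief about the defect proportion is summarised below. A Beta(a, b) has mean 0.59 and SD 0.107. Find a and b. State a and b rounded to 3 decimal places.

a = 11.876, b = 8.253

σ² = 0.107² = 0.011449.
With s = a+b, Var = μ(1−μ)/(s+1), so s+1 = (0.59×0.41)/0.011449 = 21.1285 and s = 20.1285.
a = μs = 11.876, b = (1−μ)s = 8.253.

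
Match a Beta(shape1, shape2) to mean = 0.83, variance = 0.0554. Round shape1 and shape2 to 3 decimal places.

shape1 = 1.284, shape2 = 0.263

Let s = shape1+shape2. The Beta variance is μ(1−μ)/(s+1).
So s+1 = μ(1−μ)/σ² = (0.83×0.17)/0.0554 = 0.1411/0.0554 = 2.5469, giving s = 1.5469.
Then shape1 = μs = 0.83×1.5469 = 1.284 and shape2 = (1−μ)s = 0.17×1.5469 = 0.263.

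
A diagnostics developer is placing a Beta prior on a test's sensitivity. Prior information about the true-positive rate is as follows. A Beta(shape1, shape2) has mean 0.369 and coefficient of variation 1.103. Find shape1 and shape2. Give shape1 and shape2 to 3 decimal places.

shape1 = 0.150, shape2 = 0.256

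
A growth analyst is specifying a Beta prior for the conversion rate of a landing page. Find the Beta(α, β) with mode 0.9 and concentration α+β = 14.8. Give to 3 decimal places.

Since the density peak of Beta(α,β) is at (α−1)/(α+β−2),
α = 1 + 0.9(14.8−2) = 12.520 and β = 14.8 − 12.520 = 2.280.

α = 12.520, β = 2.280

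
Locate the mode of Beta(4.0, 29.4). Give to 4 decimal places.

The density x^(α−1)(1−x)^(β−1) is maximised at (α−1)/(α+β−2) = 3.0/31.4 = 0.0955.

0.0955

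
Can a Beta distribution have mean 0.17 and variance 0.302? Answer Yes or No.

For any Beta, Var(X) < E[X]·(1−E[X]).
Here μ(1−μ) = 0.17×0.83 = 0.1411, and 0.302 ≥ 0.1411.

No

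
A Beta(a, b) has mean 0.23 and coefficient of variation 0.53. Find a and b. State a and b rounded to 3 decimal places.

σ = CV·μ = 0.53×0.23 = 0.12190, so σ² = 0.014860.
s+1 = μ(1−μ)/σ² = 0.1771/0.014860 = 11.9182, so s = a+b = 10.9182.
a = μs = 2.511, b = (1−μ)s = 8.407.

a = 2.511, b = 8.407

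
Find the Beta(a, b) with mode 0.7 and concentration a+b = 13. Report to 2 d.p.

a = 8.70, b = 4.30

Since the density peak of Beta(a,b) is at (a−1)/(a+b−2),
a = 1 + 0.7(13−2) = 8.70 and b = 13 − 8.70 = 4.30.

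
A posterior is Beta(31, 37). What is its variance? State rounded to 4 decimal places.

μ = 31/68 = 0.455882; Var = μ(1−μ)/(α+β+1) = 0.2480536/69 = 0.0036.

0.0036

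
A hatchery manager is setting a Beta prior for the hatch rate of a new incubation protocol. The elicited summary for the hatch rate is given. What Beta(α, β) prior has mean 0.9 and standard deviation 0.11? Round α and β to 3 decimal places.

α = 5.794, β = 0.644

First σ² = 0.0121. Setting α = μn, β = (1−μ)n with n = α+β,
μ(1−μ)/(n+1) = 0.0121 ⇒ n+1 = 0.09/0.0121 = 7.4380 ⇒ n = 6.4380.
Hence α = 0.9×6.4380 = 5.794, β = 0.1×6.4380 = 0.644.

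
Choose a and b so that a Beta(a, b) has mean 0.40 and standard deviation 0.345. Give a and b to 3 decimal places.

a = 0.407, b = 0.610

Variance = 0.345² = 0.119025. The moment-matching identity a+b = μ(1−μ)/Var − 1 gives
a+b = 0.2400/0.119025 − 1 = 1.0164, so a = μ·1.0164 = 0.407 and b = (1−μ)·1.0164 = 0.610.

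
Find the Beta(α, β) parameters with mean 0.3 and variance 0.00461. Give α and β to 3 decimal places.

By moment matching, α+β = μ(1−μ)/σ² − 1 = (0.3·0.7)/0.00461 − 1 = 45.5531 − 1 = 44.5531.
Since α/(α+β) = μ, α = 0.3·44.5531 = 13.366 and β = 0.7·44.5531 = 31.187.

α = 13.366, β = 31.187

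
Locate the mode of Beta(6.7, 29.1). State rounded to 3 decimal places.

With α,β > 1, mode = (α−1)/(α+β−2) = 5.7/33.8 = 0.169.

0.169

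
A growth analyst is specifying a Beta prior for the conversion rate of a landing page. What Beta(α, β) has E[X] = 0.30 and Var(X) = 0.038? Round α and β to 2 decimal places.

α = 1.36, β = 3.17

By moment matching, α+β = μ(1−μ)/σ² − 1 = (0.30·0.70)/0.038 − 1 = 5.5263 − 1 = 4.5263.
Since α/(α+β) = μ, α = 0.30·4.5263 = 1.36 and β = 0.70·4.5263 = 3.17.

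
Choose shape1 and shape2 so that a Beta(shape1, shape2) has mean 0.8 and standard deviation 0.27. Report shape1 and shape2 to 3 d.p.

shape1 = 0.956, shape2 = 0.239

σ² = 0.27² = 0.0729.
With s = shape1+shape2, Var = μ(1−μ)/(s+1), so s+1 = (0.8×0.2)/0.0729 = 2.1948 and s = 1.1948.
shape1 = μs = 0.956, shape2 = (1−μ)s = 0.239.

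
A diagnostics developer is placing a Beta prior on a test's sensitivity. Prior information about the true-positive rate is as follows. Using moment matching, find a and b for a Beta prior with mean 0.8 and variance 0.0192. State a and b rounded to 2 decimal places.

a = 5.87, b = 1.47

Let s = a+b. The Beta variance is μ(1−μ)/(s+1).
So s+1 = μ(1−μ)/σ² = (0.8×0.2)/0.0192 = 0.16/0.0192 = 8.3333, giving s = 7.3333.
Then a = μs = 0.8×7.3333 = 5.87 and b = (1−μ)s = 0.2×7.3333 = 1.47.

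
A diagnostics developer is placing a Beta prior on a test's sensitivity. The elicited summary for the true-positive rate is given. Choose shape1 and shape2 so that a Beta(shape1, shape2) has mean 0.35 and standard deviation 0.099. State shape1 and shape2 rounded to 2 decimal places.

σ² = 0.099² = 0.009801.
With s = shape1+shape2, Var = μ(1−μ)/(s+1), so s+1 = (0.35×0.65)/0.009801 = 23.2119 and s = 22.2119.
shape1 = μs = 7.77, shape2 = (1−μ)s = 14.44.

shape1 = 7.77, shape2 = 14.44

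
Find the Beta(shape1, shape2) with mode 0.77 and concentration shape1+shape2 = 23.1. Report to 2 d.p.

shape1 = 17.25, shape2 = 5.85

Since the density peak of Beta(shape1,shape2) is at (shape1−1)/(shape1+shape2−2),
shape1 = 1 + 0.77(23.1−2) = 17.25 and shape2 = 23.1 − 17.25 = 5.85.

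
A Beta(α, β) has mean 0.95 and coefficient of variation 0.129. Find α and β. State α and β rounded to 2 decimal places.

α = 2.05, β = 0.11

σ = CV·μ = 0.129×0.95 = 0.12255, so σ² = 0.015019.
s+1 = μ(1−μ)/σ² = 0.0475/0.015019 = 3.1628, so s = α+β = 2.1628.
α = μs = 2.05, β = (1−μ)s = 0.11.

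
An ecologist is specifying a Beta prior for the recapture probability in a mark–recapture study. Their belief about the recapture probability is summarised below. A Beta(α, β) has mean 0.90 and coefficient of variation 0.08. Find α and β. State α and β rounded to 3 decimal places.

α = 14.725, β = 1.636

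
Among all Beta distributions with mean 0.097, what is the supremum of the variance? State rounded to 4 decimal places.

Var = μ(1−μ)/(α+β+1), which approaches μ(1−μ) as α+β → 0.
So the supremum is μ(1−μ) = 0.097×0.903 = 0.0876.

0.0876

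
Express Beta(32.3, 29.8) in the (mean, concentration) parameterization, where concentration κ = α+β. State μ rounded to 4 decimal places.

κ = α+β = 32.3+29.8 = 62.1; μ = α/κ = 32.3/62.1 = 0.5201.

μ = 0.5201, κ = 62.1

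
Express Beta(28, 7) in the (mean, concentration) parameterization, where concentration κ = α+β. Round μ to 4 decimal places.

μ = 0.8000, κ = 35

κ = α+β = 28+7 = 35; μ = α/κ = 28/35 = 0.8000.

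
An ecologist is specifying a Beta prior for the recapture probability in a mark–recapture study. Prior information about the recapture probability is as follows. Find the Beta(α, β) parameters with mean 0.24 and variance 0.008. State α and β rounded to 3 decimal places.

By moment matching, α+β = μ(1−μ)/σ² − 1 = (0.24·0.76)/0.008 − 1 = 22.8000 − 1 = 21.8000.
Since α/(α+β) = μ, α = 0.24·21.8000 = 5.232 and β = 0.76·21.8000 = 16.568.

α = 5.232, β = 16.568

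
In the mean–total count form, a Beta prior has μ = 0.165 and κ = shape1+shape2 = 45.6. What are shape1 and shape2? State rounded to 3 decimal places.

shape1 = 7.524, shape2 = 38.076

Split κ in proportion μ : (1−μ): shape1 = 0.165·45.6 = 7.524, shape2 = 45.6 − 7.524 = 38.076.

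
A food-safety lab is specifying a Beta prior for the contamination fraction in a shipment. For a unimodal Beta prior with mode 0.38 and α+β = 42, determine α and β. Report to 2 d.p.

α = 16.20, β = 25.80

Since the density peak of Beta(α,β) is at (α−1)/(α+β−2),
α = 1 + 0.38(42−2) = 16.20 and β = 42 − 16.20 = 25.80.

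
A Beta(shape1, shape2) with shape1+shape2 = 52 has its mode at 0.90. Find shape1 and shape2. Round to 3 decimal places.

shape1 = 46.000, shape2 = 6.000

Since the density peak of Beta(shape1,shape2) is at (shape1−1)/(shape1+shape2−2),
shape1 = 1 + 0.90(52−2) = 46.000 and shape2 = 52 − 46.000 = 6.000.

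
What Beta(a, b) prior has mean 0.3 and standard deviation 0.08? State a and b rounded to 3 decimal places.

a = 9.544, b = 22.269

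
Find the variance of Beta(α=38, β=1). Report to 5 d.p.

0.00062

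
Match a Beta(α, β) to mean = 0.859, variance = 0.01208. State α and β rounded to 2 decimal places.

α = 7.75, β = 1.27

Let s = α+β. The Beta variance is μ(1−μ)/(s+1).
So s+1 = μ(1−μ)/σ² = (0.859×0.141)/0.01208 = 0.121119/0.01208 = 10.0264, giving s = 9.0264.
Then α = μs = 0.859×9.0264 = 7.75 and β = (1−μ)s = 0.141×9.0264 = 1.27.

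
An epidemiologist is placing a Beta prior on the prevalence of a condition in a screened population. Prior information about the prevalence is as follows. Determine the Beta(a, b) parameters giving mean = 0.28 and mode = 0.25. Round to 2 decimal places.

a = 4.67, b = 12.00

Let s = a+b. Mean gives a = μs = 0.28s; mode gives (a−1)/(s−2) = 0.25.
Substituting: 0.28s − 1 = 0.25(s−2) = 0.25s − 0.50, so 0.03s = 0.50 and s = 16.6667.
Then a = 0.28×16.6667 = 4.67 and b = s−a = 12.00.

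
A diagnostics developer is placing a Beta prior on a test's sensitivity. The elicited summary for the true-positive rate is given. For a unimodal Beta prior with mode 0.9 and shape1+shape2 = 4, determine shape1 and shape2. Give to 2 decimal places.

shape1 = 2.80, shape2 = 1.20

Since the density peak of Beta(shape1,shape2) is at (shape1−1)/(shape1+shape2−2),
shape1 = 1 + 0.9(4−2) = 2.80 and shape2 = 4 − 2.80 = 1.20.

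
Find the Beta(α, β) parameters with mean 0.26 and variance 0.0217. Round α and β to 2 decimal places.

Let s = α+β. The Beta variance is μ(1−μ)/(s+1).
So s+1 = μ(1−μ)/σ² = (0.26×0.74)/0.0217 = 0.1924/0.0217 = 8.8664, giving s = 7.8664.
Then α = μs = 0.26×7.8664 = 2.05 and β = (1−μ)s = 0.74×7.8664 = 5.82.

α = 2.05, β = 5.82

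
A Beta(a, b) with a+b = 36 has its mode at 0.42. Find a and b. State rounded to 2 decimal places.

a = 15.28, b = 20.72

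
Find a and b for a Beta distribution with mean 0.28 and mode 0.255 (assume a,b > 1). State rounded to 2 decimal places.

With s = a+b: μ = a/s and mode = (a−1)/(s−2). Eliminating a = μs,
μs − 1 = m(s−2) ⇒ s(μ−m) = 1−2m ⇒ s = 0.490/0.025 = 19.6000.
So a = μs = 5.49, b = (1−μ)s = 14.11.

a = 5.49, b = 14.11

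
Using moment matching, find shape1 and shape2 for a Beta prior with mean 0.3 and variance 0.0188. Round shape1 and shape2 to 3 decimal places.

shape1 = 3.051, shape2 = 7.119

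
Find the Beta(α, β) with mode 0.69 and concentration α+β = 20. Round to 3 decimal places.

α = 13.420, β = 6.580

Mode = (α−1)/(κ−2) with κ = α+β, so α−1 = 0.69·18 = 12.420.
α = 13.420; β = κ − α = 6.580.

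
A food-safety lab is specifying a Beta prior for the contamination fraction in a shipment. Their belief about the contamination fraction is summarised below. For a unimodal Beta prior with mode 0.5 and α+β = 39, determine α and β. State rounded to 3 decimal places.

α = 19.500, β = 19.500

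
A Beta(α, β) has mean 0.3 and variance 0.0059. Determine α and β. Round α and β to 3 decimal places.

α = 10.378, β = 24.215

Let s = α+β. The Beta variance is μ(1−μ)/(s+1).
So s+1 = μ(1−μ)/σ² = (0.3×0.7)/0.0059 = 0.21/0.0059 = 35.5932, giving s = 34.5932.
Then α = μs = 0.3×34.5932 = 10.378 and β = (1−μ)s = 0.7×34.5932 = 24.215.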